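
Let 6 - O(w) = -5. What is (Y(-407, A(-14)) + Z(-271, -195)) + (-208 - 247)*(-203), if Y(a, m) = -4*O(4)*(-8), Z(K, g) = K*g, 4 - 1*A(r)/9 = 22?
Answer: 145562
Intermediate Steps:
A(r) = -162 (A(r) = 36 - 9*22 = 36 - 198 = -162)
O(w) = 11 (O(w) = 6 - 1*(-5) = 6 + 5 = 11)
Y(a, m) = 352 (Y(a, m) = -4*11*(-8) = -44*(-8) = 352)
(Y(-407, A(-14)) + Z(-271, -195)) + (-208 - 247)*(-203) = (352 - 271*(-195)) + (-208 - 247)*(-203) = (352 + 52845) - 455*(-203) = 53197 + 92365 = 145562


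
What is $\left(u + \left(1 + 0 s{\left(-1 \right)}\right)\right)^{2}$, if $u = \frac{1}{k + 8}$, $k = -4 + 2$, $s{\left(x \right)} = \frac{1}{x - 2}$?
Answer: $\frac{49}{36} \approx 1.3611$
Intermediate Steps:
$s{\left(x \right)} = \frac{1}{-2 + x}$
$k = -2$
$u = \frac{1}{6}$ ($u = \frac{1}{-2 + 8} = \frac{1}{6} \approx 0.16667$)
$\left(u + \left(1 + 0 s{\left(-1 \right)}\right)\right)^{2} = \left(\frac{1}{6} + \left(1 + \frac{0}{-2 - 1}\right)\right)^{2} = \left(\frac{1}{6} + \left(1 + \frac{0}{-3}\right)\right)^{2} = \left(\frac{1}{6} + \left(1 + 0 \left(- \frac{1}{3}\right)\right)\right)^{2} = \left(\frac{1}{6} + \left(1 + 0\right)\right)^{2} = \left(\frac{1}{6} + 1\right)^{2} = \left(\frac{7}{6}\right)^{2} = \frac{49}{36}$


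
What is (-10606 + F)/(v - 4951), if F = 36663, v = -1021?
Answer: -26057/5972 ≈ -4.3632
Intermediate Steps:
(-10606 + F)/(v - 4951) = (-10606 + 36663)/(-1021 - 4951) = 26057/(-5972) = 26057*(-1/5972) = -26057/5972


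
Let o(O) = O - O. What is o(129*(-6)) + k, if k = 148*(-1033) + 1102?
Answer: -151782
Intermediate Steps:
o(O) = 0
k = -151782 (k = -152884 + 1102 = -151782)
o(129*(-6)) + k = 0 - 151782 = -151782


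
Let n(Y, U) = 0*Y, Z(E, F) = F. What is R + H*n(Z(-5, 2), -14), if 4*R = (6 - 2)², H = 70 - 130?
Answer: 4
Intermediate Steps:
n(Y, U) = 0
H = -60
R = 4 (R = (6 - 2)²/4 = (¼)*4² = (¼)*16 = 4)
R + H*n(Z(-5, 2), -14) = 4 - 60*0 = 4 + 0 = 4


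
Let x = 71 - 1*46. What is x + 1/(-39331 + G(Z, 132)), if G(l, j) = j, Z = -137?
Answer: 979974/39199 ≈ 25.000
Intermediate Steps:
x = 25 (x = 71 - 46 = 25)
x + 1/(-39331 + G(Z, 132)) = 25 + 1/(-39331 + 132) = 25 + 1/(-39199) = 25 - 1/39199 = 979974/39199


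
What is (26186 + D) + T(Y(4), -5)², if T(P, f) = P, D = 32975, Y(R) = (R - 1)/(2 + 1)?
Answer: 59162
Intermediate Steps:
Y(R) = -⅓ + R/3 (Y(R) = (-1 + R)/3 = (-1 + R)*(⅓) = -⅓ + R/3)
(26186 + D) + T(Y(4), -5)² = (26186 + 32975) + (-⅓ + (⅓)*4)² = 59161 + (-⅓ + 4/3)² = 59161 + 1² = 59161 + 1 = 59162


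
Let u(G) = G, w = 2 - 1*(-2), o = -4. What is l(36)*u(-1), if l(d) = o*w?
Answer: 16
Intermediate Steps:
w = 4 (w = 2 + 2 = 4)
l(d) = -16 (l(d) = -4*4 = -16)
l(36)*u(-1) = -16*(-1) = 16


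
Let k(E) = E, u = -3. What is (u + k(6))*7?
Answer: 21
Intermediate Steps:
(u + k(6))*7 = (-3 + 6)*7 = 3*7 = 21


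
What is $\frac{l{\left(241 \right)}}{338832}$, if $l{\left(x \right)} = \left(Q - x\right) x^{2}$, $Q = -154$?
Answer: $- \frac{22941995}{338832} \approx -67.709$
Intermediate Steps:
$l{\left(x \right)} = x^{2} \left(-154 - x\right)$ ($l{\left(x \right)} = \left(-154 - x\right) x^{2} = x^{2} \left(-154 - x\right)$)
$\frac{l{\left(241 \right)}}{338832} = \frac{241^{2} \left(-154 - 241\right)}{338832} = 58081 \left(-154 - 241\right) \frac{1}{338832} = 58081 \left(-395\right) \frac{1}{338832} = \left(-22941995\right) \frac{1}{338832} = - \frac{22941995}{338832}$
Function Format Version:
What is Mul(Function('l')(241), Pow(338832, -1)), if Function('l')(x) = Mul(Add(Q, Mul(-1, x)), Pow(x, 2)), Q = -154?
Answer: Rational(-22941995, 338832) ≈ -67.709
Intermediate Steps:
Function('l')(x) = Mul(Pow(x, 2), Add(-154, Mul(-1, x))) (Function('l')(x) = Mul(Add(-154, Mul(-1, x)), Pow(x, 2)) = Mul(Pow(x, 2), Add(-154, Mul(-1, x))))
Mul(Function('l')(241), Pow(338832, -1)) = Mul(Mul(Pow(241, 2), Add(-154, Mul(-1, 241))), Pow(338832, -1)) = Mul(Mul(58081, Add(-154, -241)), Rational(1, 338832)) = Mul(Mul(58081, -395), Rational(1, 338832)) = Mul(-22941995, Rational(1, 338832)) = Rational(-22941995, 338832)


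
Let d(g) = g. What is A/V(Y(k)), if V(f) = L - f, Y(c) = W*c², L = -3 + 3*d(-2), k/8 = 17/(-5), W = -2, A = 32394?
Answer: 809850/36767 ≈ 22.027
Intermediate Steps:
k = -136/5 (k = 8*(17/(-5)) = 8*(17*(-⅕)) = 8*(-17/5) = -136/5 ≈ -27.200)
L = -9 (L = -3 + 3*(-2) = -3 - 6 = -9)
Y(c) = -2*c²
V(f) = -9 - f
A/V(Y(k)) = 32394/(-9 - (-2)*(-136/5)²) = 32394/(-9 - (-2)*18496/25) = 32394/(-9 - 1*(-36992/25)) = 32394/(-9 + 36992/25) = 32394/(36767/25) = 32394*(25/36767) = 809850/36767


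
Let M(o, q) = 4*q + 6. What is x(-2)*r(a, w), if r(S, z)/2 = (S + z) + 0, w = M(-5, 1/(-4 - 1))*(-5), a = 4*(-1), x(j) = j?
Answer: 120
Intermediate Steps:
M(o, q) = 6 + 4*q
a = -4
w = -26 (w = (6 + 4/(-4 - 1))*(-5) = (6 + 4/(-5))*(-5) = (6 + 4*(-1/5))*(-5) = (6 - 4/5)*(-5) = (26/5)*(-5) = -26)
r(S, z) = 2*S + 2*z (r(S, z) = 2*((S + z) + 0) = 2*(S + z) = 2*S + 2*z)
x(-2)*r(a, w) = -2*(2*(-4) + 2*(-26)) = -2*(-8 - 52) = -2*(-60) = 120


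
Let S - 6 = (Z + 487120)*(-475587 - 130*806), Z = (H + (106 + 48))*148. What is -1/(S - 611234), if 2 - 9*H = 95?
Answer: 3/885147403000 ≈ 3.3893e-12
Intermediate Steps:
H = -31/3 (H = 2/9 - ⅑*95 = 2/9 - 95/9 = -31/3 ≈ -10.333)
Z = 63788/3 (Z = (-31/3 + (106 + 48))*148 = (-31/3 + 154)*148 = (431/3)*148 = 63788/3 ≈ 21263.)
S = -885145569298/3 (S = 6 + (63788/3 + 487120)*(-475587 - 130*806) = 6 + 1525148*(-475587 - 104780)/3 = 6 + (1525148/3)*(-580367) = 6 - 885145569316/3 = -885145569298/3 ≈ -2.9505e+11)
-1/(S - 611234) = -1/(-885145569298/3 - 611234) = -1/(-885147403000/3) = -1*(-3/885147403000) = 3/885147403000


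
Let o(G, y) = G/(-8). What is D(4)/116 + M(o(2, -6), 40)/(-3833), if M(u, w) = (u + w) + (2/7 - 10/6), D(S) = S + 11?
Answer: 278482/2334297 ≈ 0.11930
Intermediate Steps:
o(G, y) = -G/8 (o(G, y) = G*(-1/8) = -G/8)
D(S) = 11 + S
M(u, w) = -29/21 + u + w (M(u, w) = (u + w) + (2*(1/7) - 10*1/6) = (u + w) + (2/7 - 5/3) = (u + w) - 29/21 = -29/21 + u + w)
D(4)/116 + M(o(2, -6), 40)/(-3833) = (11 + 4)/116 + (-29/21 - 1/8*2 + 40)/(-3833) = 15*(1/116) + (-29/21 - 1/4 + 40)*(-1/3833) = 15/116 + (3223/84)*(-1/3833) = 15/116 - 3223/321972 = 278482/2334297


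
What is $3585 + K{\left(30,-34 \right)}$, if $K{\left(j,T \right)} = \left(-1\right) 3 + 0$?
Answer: $3582$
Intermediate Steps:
$K{\left(j,T \right)} = -3$ ($K{\left(j,T \right)} = -3 + 0 = -3$)
$3585 + K{\left(30,-34 \right)} = 3585 - 3 = 3582$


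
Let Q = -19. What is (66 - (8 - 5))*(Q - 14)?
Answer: -2079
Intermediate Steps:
(66 - (8 - 5))*(Q - 14) = (66 - (8 - 5))*(-19 - 14) = (66 - 1*3)*(-33) = (66 - 3)*(-33) = 63*(-33) = -2079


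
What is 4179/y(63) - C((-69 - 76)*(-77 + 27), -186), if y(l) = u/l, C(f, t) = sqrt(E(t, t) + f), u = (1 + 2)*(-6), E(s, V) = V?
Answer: -29253/2 - 2*sqrt(1766) ≈ -14711.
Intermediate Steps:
u = -18 (u = 3*(-6) = -18)
C(f, t) = sqrt(f + t) (C(f, t) = sqrt(t + f) = sqrt(f + t))
y(l) = -18/l
4179/y(63) - C((-69 - 76)*(-77 + 27), -186) = 4179/((-18/63)) - sqrt((-69 - 76)*(-77 + 27) - 186) = 4179/((-18*1/63)) - sqrt(-145*(-50) - 186) = 4179/(-2/7) - sqrt(7250 - 186) = 4179*(-7/2) - sqrt(7064) = -29253/2 - 2*sqrt(1766)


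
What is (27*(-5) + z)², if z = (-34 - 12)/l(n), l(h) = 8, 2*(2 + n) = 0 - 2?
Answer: 316969/16 ≈ 19811.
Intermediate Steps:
n = -3 (n = -2 + (0 - 2)/2 = -2 + (½)*(-2) = -2 - 1 = -3)
z = -23/4 (z = (-34 - 12)/8 = -46*⅛ = -23/4 ≈ -5.7500)
(27*(-5) + z)² = (27*(-5) - 23/4)² = (-135 - 23/4)² = (-563/4)² = 316969/16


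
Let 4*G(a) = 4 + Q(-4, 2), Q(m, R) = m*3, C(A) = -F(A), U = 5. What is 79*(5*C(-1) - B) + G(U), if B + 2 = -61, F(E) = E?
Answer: 5370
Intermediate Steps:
B = -63 (B = -2 - 61 = -63)
C(A) = -A
Q(m, R) = 3*m
G(a) = -2 (G(a) = (4 + 3*(-4))/4 = (4 - 12)/4 = (1/4)*(-8) = -2)
79*(5*C(-1) - B) + G(U) = 79*(5*(-1*(-1)) - 1*(-63)) - 2 = 79*(5*1 + 63) - 2 = 79*(5 + 63) - 2 = 79*68 - 2 = 5372 - 2 = 5370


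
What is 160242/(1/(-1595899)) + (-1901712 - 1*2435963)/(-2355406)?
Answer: -602348088394060873/2355406 ≈ -2.5573e+11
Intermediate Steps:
160242/(1/(-1595899)) + (-1901712 - 1*2435963)/(-2355406) = 160242/(-1/1595899) + (-1901712 - 2435963)*(-1/2355406) = 160242*(-1595899) - 4337675*(-1/2355406) = -255730047558 + 4337675/2355406 = -602348088394060873/2355406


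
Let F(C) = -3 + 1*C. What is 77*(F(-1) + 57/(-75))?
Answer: -9163/25 ≈ -366.52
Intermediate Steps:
F(C) = -3 + C
77*(F(-1) + 57/(-75)) = 77*((-3 - 1) + 57/(-75)) = 77*(-4 + 57*(-1/75)) = 77*(-4 - 19/25) = 77*(-119/25) = -9163/25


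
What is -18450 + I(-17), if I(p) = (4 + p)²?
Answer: -18281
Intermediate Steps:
-18450 + I(-17) = -18450 + (4 - 17)² = -18450 + (-13)² = -18450 + 169 = -18281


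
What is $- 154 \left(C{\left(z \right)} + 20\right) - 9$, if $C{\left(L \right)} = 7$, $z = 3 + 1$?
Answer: $-4167$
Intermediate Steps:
$z = 4$
$- 154 \left(C{\left(z \right)} + 20\right) - 9 = - 154 \left(7 + 20\right) - 9 = \left(-154\right) 27 - 9 = -4158 - 9 = -4167$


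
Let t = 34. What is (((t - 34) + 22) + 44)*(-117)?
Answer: -7722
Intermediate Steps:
(((t - 34) + 22) + 44)*(-117) = (((34 - 34) + 22) + 44)*(-117) = ((0 + 22) + 44)*(-117) = (22 + 44)*(-117) = 66*(-117) = -7722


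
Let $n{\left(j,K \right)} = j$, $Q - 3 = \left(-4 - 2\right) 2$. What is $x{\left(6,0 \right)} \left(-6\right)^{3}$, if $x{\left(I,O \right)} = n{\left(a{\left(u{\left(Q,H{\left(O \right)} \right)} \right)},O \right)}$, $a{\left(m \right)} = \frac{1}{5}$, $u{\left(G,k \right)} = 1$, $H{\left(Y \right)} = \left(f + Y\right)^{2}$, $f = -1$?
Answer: $- \frac{216}{5} \approx -43.2$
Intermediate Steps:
$Q = -9$ ($Q = 3 + \left(-4 - 2\right) 2 = 3 - 12 = -9$)
$H{\left(Y \right)} = \left(-1 + Y\right)^{2}$
$a{\left(m \right)} = \frac{1}{5}$
$x{\left(I,O \right)} = \frac{1}{5}$
$x{\left(6,0 \right)} \left(-6\right)^{3} = \frac{\left(-6\right)^{3}}{5} = \frac{1}{5} \left(-216\right) = - \frac{216}{5}$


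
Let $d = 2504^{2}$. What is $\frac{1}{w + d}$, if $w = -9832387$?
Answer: $- \frac{1}{3562371} \approx -2.8071 \cdot 10^{-7}$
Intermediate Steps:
$d = 6270016$
$\frac{1}{w + d} = \frac{1}{-9832387 + 6270016} = \frac{1}{-3562371} = - \frac{1}{3562371}$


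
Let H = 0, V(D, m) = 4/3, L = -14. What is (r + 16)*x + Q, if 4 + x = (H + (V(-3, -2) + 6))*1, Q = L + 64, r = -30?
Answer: 10/3 ≈ 3.3333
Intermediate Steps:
V(D, m) = 4/3 (V(D, m) = 4*(⅓) = 4/3)
Q = 50 (Q = -14 + 64 = 50)
x = 10/3 (x = -4 + (0 + (4/3 + 6))*1 = -4 + (0 + 22/3)*1 = -4 + (22/3)*1 = -4 + 22/3 = 10/3 ≈ 3.3333)
(r + 16)*x + Q = (-30 + 16)*(10/3) + 50 = -14*10/3 + 50 = -140/3 + 50 = 10/3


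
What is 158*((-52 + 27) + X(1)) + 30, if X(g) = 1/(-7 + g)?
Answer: -11839/3 ≈ -3946.3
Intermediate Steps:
158*((-52 + 27) + X(1)) + 30 = 158*((-52 + 27) + 1/(-7 + 1)) + 30 = 158*(-25 + 1/(-6)) + 30 = 158*(-25 - ⅙) + 30 = 158*(-151/6) + 30 = -11929/3 + 30 = -11839/3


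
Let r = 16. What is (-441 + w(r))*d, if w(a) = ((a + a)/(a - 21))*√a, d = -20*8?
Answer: 74656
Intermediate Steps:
d = -160
w(a) = 2*a^(3/2)/(-21 + a) (w(a) = ((2*a)/(-21 + a))*√a = (2*a/(-21 + a))*√a = 2*a^(3/2)/(-21 + a))
(-441 + w(r))*d = (-441 + 2*16^(3/2)/(-21 + 16))*(-160) = (-441 + 2*64/(-5))*(-160) = (-441 + 2*64*(-⅕))*(-160) = (-441 - 128/5)*(-160) = -2333/5*(-160) = 74656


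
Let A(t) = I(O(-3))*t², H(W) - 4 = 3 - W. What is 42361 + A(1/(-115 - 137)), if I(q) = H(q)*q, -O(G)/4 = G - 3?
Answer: 112087189/2646 ≈ 42361.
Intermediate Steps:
O(G) = 12 - 4*G (O(G) = -4*(G - 3) = -4*(-3 + G) = 12 - 4*G)
H(W) = 7 - W (H(W) = 4 + (3 - W) = 7 - W)
I(q) = q*(7 - q) (I(q) = (7 - q)*q = q*(7 - q))
A(t) = -408*t² (A(t) = ((12 - 4*(-3))*(7 - (12 - 4*(-3))))*t² = ((12 + 12)*(7 - (12 + 12)))*t² = (24*(7 - 1*24))*t² = (24*(7 - 24))*t² = (24*(-17))*t² = -408*t²)
42361 + A(1/(-115 - 137)) = 42361 - 408/(-115 - 137)² = 42361 - 408*(1/(-252))² = 42361 - 408*(-1/252)² = 42361 - 408*1/63504 = 42361 - 17/2646 = 112087189/2646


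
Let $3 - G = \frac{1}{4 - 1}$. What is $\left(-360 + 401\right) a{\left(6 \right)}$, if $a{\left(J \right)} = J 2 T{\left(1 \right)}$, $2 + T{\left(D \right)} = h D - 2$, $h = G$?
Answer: $-656$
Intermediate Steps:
$G = \frac{8}{3}$ ($G = 3 - \frac{1}{4 - 1} = 3 - \frac{1}{3} = \frac{8}{3} \approx 2.6667$)
$h = \frac{8}{3} \approx 2.6667$
$T{\left(D \right)} = -4 + \frac{8 D}{3}$ ($T{\left(D \right)} = -2 + \left(\frac{8 D}{3} - 2\right) = -2 + \left(-2 + \frac{8 D}{3}\right) = -4 + \frac{8 D}{3}$)
$a{\left(J \right)} = - \frac{8 J}{3}$ ($a{\left(J \right)} = J 2 \left(-4 + \frac{8}{3} \cdot 1\right) = 2 J \left(-4 + \frac{8}{3}\right) = 2 J \left(- \frac{4}{3}\right) = - \frac{8 J}{3}$)
$\left(-360 + 401\right) a{\left(6 \right)} = \left(-360 + 401\right) \left(\left(- \frac{8}{3}\right) 6\right) = 41 \left(-16\right) = -656$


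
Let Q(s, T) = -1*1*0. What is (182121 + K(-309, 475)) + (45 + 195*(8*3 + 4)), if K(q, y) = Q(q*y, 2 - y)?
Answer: 187626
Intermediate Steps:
Q(s, T) = 0 (Q(s, T) = -1*0 = 0)
K(q, y) = 0
(182121 + K(-309, 475)) + (45 + 195*(8*3 + 4)) = (182121 + 0) + (45 + 195*(8*3 + 4)) = 182121 + (45 + 195*(24 + 4)) = 182121 + (45 + 195*28) = 182121 + (45 + 5460) = 182121 + 5505 = 187626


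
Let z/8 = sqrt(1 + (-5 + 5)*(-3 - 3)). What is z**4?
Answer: 4096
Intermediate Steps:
z = 8 (z = 8*sqrt(1 + (-5 + 5)*(-3 - 3)) = 8*sqrt(1 + 0*(-6)) = 8*sqrt(1 + 0) = 8*sqrt(1) = 8*1 = 8)
z**4 = 8**4 = 4096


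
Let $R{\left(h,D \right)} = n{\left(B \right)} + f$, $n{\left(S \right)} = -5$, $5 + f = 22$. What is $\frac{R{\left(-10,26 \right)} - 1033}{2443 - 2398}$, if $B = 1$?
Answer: $- \frac{1021}{45} \approx -22.689$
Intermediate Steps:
$f = 17$ ($f = -5 + 22 = 17$)
$R{\left(h,D \right)} = 12$ ($R{\left(h,D \right)} = -5 + 17 = 12$)
$\frac{R{\left(-10,26 \right)} - 1033}{2443 - 2398} = \frac{12 - 1033}{2443 - 2398} = - \frac{1021}{45}$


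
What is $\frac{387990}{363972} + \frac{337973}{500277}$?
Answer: $\frac{52852530331}{30347803374} \approx 1.7416$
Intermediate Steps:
$\frac{387990}{363972} + \frac{337973}{500277} = 387990 \cdot \frac{1}{363972} + 337973 \cdot \frac{1}{500277} = \frac{64665}{60662} + \frac{337973}{500277} = \frac{52852530331}{30347803374}$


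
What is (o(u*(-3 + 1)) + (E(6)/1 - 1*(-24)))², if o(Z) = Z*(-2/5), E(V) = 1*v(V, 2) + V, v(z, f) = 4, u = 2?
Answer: 31684/25 ≈ 1267.4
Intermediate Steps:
E(V) = 4 + V (E(V) = 1*4 + V = 4 + V)
o(Z) = -2*Z/5 (o(Z) = Z*(-2*⅕) = Z*(-⅖) = -2*Z/5)
(o(u*(-3 + 1)) + (E(6)/1 - 1*(-24)))² = (-4*(-3 + 1)/5 + ((4 + 6)/1 - 1*(-24)))² = (-4*(-2)/5 + (10*1 + 24))² = (-⅖*(-4) + (10 + 24))² = (8/5 + 34)² = (178/5)² = 31684/25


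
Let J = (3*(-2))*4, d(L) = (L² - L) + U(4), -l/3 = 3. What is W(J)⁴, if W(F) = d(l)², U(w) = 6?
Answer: 7213895789838336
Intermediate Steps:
l = -9 (l = -3*3 = -9)
d(L) = 6 + L² - L (d(L) = (L² - L) + 6 = 6 + L² - L)
J = -24 (J = -6*4 = -24)
W(F) = 9216 (W(F) = (6 + (-9)² - 1*(-9))² = (6 + 81 + 9)² = 96² = 9216)
W(J)⁴ = 9216⁴ = 7213895789838336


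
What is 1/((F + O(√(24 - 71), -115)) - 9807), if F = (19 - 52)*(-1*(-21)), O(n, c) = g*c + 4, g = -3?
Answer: -1/10151 ≈ -9.8513e-5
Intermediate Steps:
O(n, c) = 4 - 3*c (O(n, c) = -3*c + 4 = 4 - 3*c)
F = -693 (F = -33*21 = -693)
1/((F + O(√(24 - 71), -115)) - 9807) = 1/((-693 + (4 - 3*(-115))) - 9807) = 1/((-693 + (4 + 345)) - 9807) = 1/((-693 + 349) - 9807) = 1/(-344 - 9807) = 1/(-10151) = -1/10151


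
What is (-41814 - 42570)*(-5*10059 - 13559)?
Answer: 5388255936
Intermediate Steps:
(-41814 - 42570)*(-5*10059 - 13559) = -84384*(-50295 - 13559) = -84384*(-63854) = 5388255936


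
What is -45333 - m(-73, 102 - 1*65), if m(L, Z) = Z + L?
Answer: -45297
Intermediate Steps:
m(L, Z) = L + Z
-45333 - m(-73, 102 - 1*65) = -45333 - (-73 + (102 - 1*65)) = -45333 - (-73 + (102 - 65)) = -45333 - (-73 + 37) = -45333 - 1*(-36) = -45333 + 36 = -45297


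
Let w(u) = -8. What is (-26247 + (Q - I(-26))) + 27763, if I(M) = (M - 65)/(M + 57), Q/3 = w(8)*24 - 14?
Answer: 27929/31 ≈ 900.94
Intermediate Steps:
Q = -618 (Q = 3*(-8*24 - 14) = 3*(-192 - 14) = 3*(-206) = -618)
I(M) = (-65 + M)/(57 + M)
(-26247 + (Q - I(-26))) + 27763 = (-26247 + (-618 - (-65 - 26)/(57 - 26))) + 27763 = (-26247 + (-618 - (-91)/31)) + 27763 = (-26247 + (-618 - 1*(-91/31))) + 27763 = (-26247 + (-618 + 91/31)) + 27763 = (-26247 - 19067/31) + 27763 = -832724/31 + 27763 = 27929/31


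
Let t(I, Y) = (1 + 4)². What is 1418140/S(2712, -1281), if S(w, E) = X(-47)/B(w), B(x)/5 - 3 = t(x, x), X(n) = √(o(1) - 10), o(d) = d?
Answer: -198539600*I/3 ≈ -6.618e+7*I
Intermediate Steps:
X(n) = 3*I (X(n) = √(1 - 10) = √(-9) = 3*I)
t(I, Y) = 25 (t(I, Y) = 5² = 25)
B(x) = 140 (B(x) = 15 + 5*25 = 15 + 125 = 140)
S(w, E) = 3*I/140 (S(w, E) = (3*I)/140 = (3*I)*(1/140) = 3*I/140)
1418140/S(2712, -1281) = 1418140/((3*I/140)) = 1418140*(-140*I/3) = -198539600*I/3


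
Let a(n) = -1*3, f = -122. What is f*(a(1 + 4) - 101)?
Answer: 12688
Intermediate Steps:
a(n) = -3
f*(a(1 + 4) - 101) = -122*(-3 - 101) = -122*(-104) = 12688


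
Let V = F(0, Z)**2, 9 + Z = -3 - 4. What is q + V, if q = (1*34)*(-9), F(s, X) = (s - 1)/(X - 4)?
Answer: -122399/400 ≈ -306.00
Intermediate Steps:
Z = -16 (Z = -9 + (-3 - 4) = -9 - 7 = -16)
F(s, X) = (-1 + s)/(-4 + X)
q = -306 (q = 34*(-9) = -306)
V = 1/400 (V = ((-1 + 0)/(-4 - 16))**2 = (-1/(-20))**2 = (-1/20*(-1))**2 = (1/20)**2 = 1/400 ≈ 0.0025000)
q + V = -306 + 1/400 = -122399/400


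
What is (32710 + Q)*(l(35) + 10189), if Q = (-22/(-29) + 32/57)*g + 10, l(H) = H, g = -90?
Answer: 183656370240/551 ≈ 3.3331e+8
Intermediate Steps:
Q = -59950/551 (Q = (-22/(-29) + 32/57)*(-90) + 10 = (-22*(-1/29) + 32*(1/57))*(-90) + 10 = (22/29 + 32/57)*(-90) + 10 = (2182/1653)*(-90) + 10 = -65460/551 + 10 = -59950/551 ≈ -108.80)
(32710 + Q)*(l(35) + 10189) = (32710 - 59950/551)*(35 + 10189) = (17963260/551)*10224 = 183656370240/551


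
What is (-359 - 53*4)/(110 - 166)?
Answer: 571/56 ≈ 10.196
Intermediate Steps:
(-359 - 53*4)/(110 - 166) = (-359 - 212)/(-56) = -571*(-1/56) = 571/56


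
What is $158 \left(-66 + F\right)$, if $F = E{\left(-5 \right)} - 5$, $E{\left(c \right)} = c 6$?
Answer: $-15958$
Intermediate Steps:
$E{\left(c \right)} = 6 c$
$F = -35$ ($F = 6 \left(-5\right) - 5 = -30 - 5 = -35$)
$158 \left(-66 + F\right) = 158 \left(-66 - 35\right) = 158 \left(-101\right) = -15958$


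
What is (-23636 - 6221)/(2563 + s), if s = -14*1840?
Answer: 29857/23197 ≈ 1.2871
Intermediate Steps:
s = -25760
(-23636 - 6221)/(2563 + s) = (-23636 - 6221)/(2563 - 25760) = -29857/(-23197) = -29857*(-1/23197) = 29857/23197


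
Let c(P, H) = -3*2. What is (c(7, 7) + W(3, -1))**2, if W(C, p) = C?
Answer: 9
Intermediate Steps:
c(P, H) = -6
(c(7, 7) + W(3, -1))**2 = (-6 + 3)**2 = (-3)**2 = 9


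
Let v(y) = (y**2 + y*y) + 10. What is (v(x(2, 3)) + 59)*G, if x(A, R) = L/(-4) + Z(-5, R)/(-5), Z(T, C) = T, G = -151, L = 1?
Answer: -84711/8 ≈ -10589.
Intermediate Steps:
x(A, R) = 3/4 (x(A, R) = 1/(-4) - 5/(-5) = 1*(-1/4) - 5*(-1/5) = -1/4 + 1 = 3/4)
v(y) = 10 + 2*y**2 (v(y) = (y**2 + y**2) + 10 = 2*y**2 + 10 = 10 + 2*y**2)
(v(x(2, 3)) + 59)*G = ((10 + 2*(3/4)**2) + 59)*(-151) = ((10 + 2*(9/16)) + 59)*(-151) = ((10 + 9/8) + 59)*(-151) = (89/8 + 59)*(-151) = (561/8)*(-151) = -84711/8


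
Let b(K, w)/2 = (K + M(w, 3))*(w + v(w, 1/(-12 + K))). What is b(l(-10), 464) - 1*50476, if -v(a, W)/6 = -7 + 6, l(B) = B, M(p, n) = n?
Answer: -57056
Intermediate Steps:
v(a, W) = 6 (v(a, W) = -6*(-7 + 6) = -6*(-1) = 6)
b(K, w) = 2*(3 + K)*(6 + w) (b(K, w) = 2*((K + 3)*(w + 6)) = 2*((3 + K)*(6 + w)) = 2*(3 + K)*(6 + w))
b(l(-10), 464) - 1*50476 = (36 + 6*464 + 12*(-10) + 2*(-10)*464) - 1*50476 = (36 + 2784 - 120 - 9280) - 50476 = -6580 - 50476 = -57056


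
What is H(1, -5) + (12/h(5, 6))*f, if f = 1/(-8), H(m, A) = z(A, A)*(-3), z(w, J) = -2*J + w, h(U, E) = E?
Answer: -61/4 ≈ -15.250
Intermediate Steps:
z(w, J) = w - 2*J
H(m, A) = 3*A (H(m, A) = (A - 2*A)*(-3) = -A*(-3) = 3*A)
f = -⅛ ≈ -0.12500
H(1, -5) + (12/h(5, 6))*f = 3*(-5) + (12/6)*(-⅛) = -15 + (12*(⅙))*(-⅛) = -15 + 2*(-⅛) = -15 - ¼ = -61/4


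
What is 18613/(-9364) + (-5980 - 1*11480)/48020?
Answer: -52864585/22482964 ≈ -2.3513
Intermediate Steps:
18613/(-9364) + (-5980 - 1*11480)/48020 = 18613*(-1/9364) + (-5980 - 11480)*(1/48020) = -18613/9364 - 17460*1/48020 = -18613/9364 - 873/2401 = -52864585/22482964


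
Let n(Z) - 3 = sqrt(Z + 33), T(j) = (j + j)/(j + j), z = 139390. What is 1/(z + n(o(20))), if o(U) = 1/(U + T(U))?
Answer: 2927253/408038576735 - sqrt(14574)/408038576735 ≈ 7.1737e-6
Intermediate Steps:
T(j) = 1 (T(j) = (2*j)/((2*j)) = (2*j)*(1/(2*j)) = 1)
o(U) = 1/(1 + U) (o(U) = 1/(U + 1) = 1/(1 + U))
n(Z) = 3 + sqrt(33 + Z) (n(Z) = 3 + sqrt(Z + 33) = 3 + sqrt(33 + Z))
1/(z + n(o(20))) = 1/(139390 + (3 + sqrt(33 + 1/(1 + 20)))) = 1/(139390 + (3 + sqrt(33 + 1/21))) = 1/(139390 + (3 + sqrt(694/21))) = 1/(139390 + (3 + sqrt(14574)/21)) = 1/(139393 + sqrt(14574)/21)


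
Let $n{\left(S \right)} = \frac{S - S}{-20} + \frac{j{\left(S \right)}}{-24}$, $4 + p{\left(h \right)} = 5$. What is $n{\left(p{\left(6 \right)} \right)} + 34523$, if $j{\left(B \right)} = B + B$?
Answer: $\frac{414275}{12} \approx 34523.0$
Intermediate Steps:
$p{\left(h \right)} = 1$ ($p{\left(h \right)} = -4 + 5 = 1$)
$j{\left(B \right)} = 2 B$
$n{\left(S \right)} = - \frac{S}{12}$ ($n{\left(S \right)} = \frac{S - S}{-20} + \frac{2 S}{-24} = 0 \left(- \frac{1}{20}\right) + 2 S \left(- \frac{1}{24}\right) = 0 - \frac{S}{12} = - \frac{S}{12}$)
$n{\left(p{\left(6 \right)} \right)} + 34523 = \left(- \frac{1}{12}\right) 1 + 34523 = - \frac{1}{12} + 34523 = \frac{414275}{12}$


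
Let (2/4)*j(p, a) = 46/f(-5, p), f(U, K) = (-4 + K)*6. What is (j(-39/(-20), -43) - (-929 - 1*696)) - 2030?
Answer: -50735/123 ≈ -412.48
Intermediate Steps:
f(U, K) = -24 + 6*K
j(p, a) = 92/(-24 + 6*p) (j(p, a) = 2*(46/(-24 + 6*p)) = 92/(-24 + 6*p))
(j(-39/(-20), -43) - (-929 - 1*696)) - 2030 = (46/(3*(-4 - 39/(-20))) - (-929 - 1*696)) - 2030 = (46/(3*(-4 - 39*(-1/20))) - (-929 - 696)) - 2030 = (46/(3*(-4 + 39/20)) - 1*(-1625)) - 2030 = (46/(3*(-41/20)) + 1625) - 2030 = ((46/3)*(-20/41) + 1625) - 2030 = (-920/123 + 1625) - 2030 = 198955/123 - 2030 = -50735/123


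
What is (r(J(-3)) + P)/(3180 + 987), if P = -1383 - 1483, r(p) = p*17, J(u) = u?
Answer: -2917/4167 ≈ -0.70002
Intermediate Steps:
r(p) = 17*p
P = -2866
(r(J(-3)) + P)/(3180 + 987) = (17*(-3) - 2866)/(3180 + 987) = (-51 - 2866)/4167 = -2917*1/4167 = -2917/4167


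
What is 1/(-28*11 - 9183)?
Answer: -1/9491 ≈ -0.00010536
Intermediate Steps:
1/(-28*11 - 9183) = 1/(-308 - 9183) = 1/(-9491) = -1/9491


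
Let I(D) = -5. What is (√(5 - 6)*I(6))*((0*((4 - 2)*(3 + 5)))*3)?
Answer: 0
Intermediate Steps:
(√(5 - 6)*I(6))*((0*((4 - 2)*(3 + 5)))*3) = (√(5 - 6)*(-5))*((0*((4 - 2)*(3 + 5)))*3) = (√(-1)*(-5))*((0*(2*8))*3) = (I*(-5))*((0*16)*3) = (-5*I)*(0*3) = -5*I*0 = 0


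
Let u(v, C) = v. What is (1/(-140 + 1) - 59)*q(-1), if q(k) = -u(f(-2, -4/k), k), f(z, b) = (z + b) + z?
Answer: 0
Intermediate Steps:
f(z, b) = b + 2*z (f(z, b) = (b + z) + z = b + 2*z)
q(k) = 4 + 4/k (q(k) = -(-4/k + 2*(-2)) = -(-4/k - 4) = -(-4 - 4/k) = 4 + 4/k)
(1/(-140 + 1) - 59)*q(-1) = (1/(-140 + 1) - 59)*(4 + 4/(-1)) = (1/(-139) - 59)*(4 + 4*(-1)) = (-1/139 - 59)*(4 - 4) = -8202/139*0 = 0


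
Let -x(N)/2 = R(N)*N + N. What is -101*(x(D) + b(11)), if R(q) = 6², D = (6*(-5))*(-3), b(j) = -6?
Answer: 673266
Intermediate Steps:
D = 90 (D = -30*(-3) = 90)
R(q) = 36
x(N) = -74*N (x(N) = -2*(36*N + N) = -74*N)
-101*(x(D) + b(11)) = -101*(-74*90 - 6) = -101*(-6660 - 6) = -101*(-6666) = 673266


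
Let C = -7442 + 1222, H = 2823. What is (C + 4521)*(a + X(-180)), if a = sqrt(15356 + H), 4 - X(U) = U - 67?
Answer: -426449 - 11893*sqrt(371) ≈ -6.5552e+5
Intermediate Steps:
X(U) = 71 - U (X(U) = 4 - (U - 67) = 4 - (-67 + U) = 4 + (67 - U) = 71 - U)
a = 7*sqrt(371) (a = sqrt(15356 + 2823) = sqrt(18179) = 7*sqrt(371) ≈ 134.83)
C = -6220
(C + 4521)*(a + X(-180)) = (-6220 + 4521)*(7*sqrt(371) + (71 - 1*(-180))) = -1699*(7*sqrt(371) + (71 + 180)) = -1699*(7*sqrt(371) + 251) = -1699*(251 + 7*sqrt(371)) = -426449 - 11893*sqrt(371)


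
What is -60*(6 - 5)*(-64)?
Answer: 3840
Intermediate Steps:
-60*(6 - 5)*(-64) = -60*1*(-64) = -60*(-64) = 3840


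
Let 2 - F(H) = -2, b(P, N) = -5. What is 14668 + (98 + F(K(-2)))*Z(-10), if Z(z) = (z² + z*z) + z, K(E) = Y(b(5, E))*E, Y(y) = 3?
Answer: 34048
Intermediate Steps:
K(E) = 3*E
Z(z) = z + 2*z² (Z(z) = (z² + z²) + z = 2*z² + z = z + 2*z²)
F(H) = 4 (F(H) = 2 - 1*(-2) = 2 + 2 = 4)
14668 + (98 + F(K(-2)))*Z(-10) = 14668 + (98 + 4)*(-10*(1 + 2*(-10))) = 14668 + 102*(-10*(1 - 20)) = 14668 + 102*(-10*(-19)) = 14668 + 102*190 = 14668 + 19380 = 34048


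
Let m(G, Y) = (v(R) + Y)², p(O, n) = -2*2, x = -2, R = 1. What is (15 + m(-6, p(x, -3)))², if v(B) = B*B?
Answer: 576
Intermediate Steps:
v(B) = B²
p(O, n) = -4
m(G, Y) = (1 + Y)² (m(G, Y) = (1² + Y)² = (1 + Y)²)
(15 + m(-6, p(x, -3)))² = (15 + (1 - 4)²)² = (15 + (-3)²)² = (15 + 9)² = 24² = 576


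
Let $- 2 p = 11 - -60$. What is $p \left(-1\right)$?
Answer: $\frac{71}{2} \approx 35.5$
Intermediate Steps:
$p = - \frac{71}{2}$ ($p = - \frac{11 - -60}{2} = - \frac{11 + 60}{2} = \left(- \frac{1}{2}\right) 71 = - \frac{71}{2} \approx -35.5$)
$p \left(-1\right) = \left(- \frac{71}{2}\right) \left(-1\right) = \frac{71}{2}$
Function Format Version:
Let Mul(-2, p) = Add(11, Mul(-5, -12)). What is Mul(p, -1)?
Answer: Rational(71, 2) ≈ 35.500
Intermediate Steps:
p = Rational(-71, 2) (p = Mul(Rational(-1, 2), Add(11, Mul(-5, -12))) = Mul(Rational(-1, 2), Add(11, 60)) = Mul(Rational(-1, 2), 71) = Rational(-71, 2) ≈ -35.500)
Mul(p, -1) = Mul(Rational(-71, 2), -1) = Rational(71, 2)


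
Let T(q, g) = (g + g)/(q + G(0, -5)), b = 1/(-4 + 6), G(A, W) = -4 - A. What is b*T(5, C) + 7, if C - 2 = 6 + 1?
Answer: 16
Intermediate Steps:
b = 1/2 ≈ 0.50000
C = 9 (C = 2 + (6 + 1) = 2 + 7 = 9)
T(q, g) = 2*g/(-4 + q) (T(q, g) = (g + g)/(q + (-4 - 1*0)) = (2*g)/(q + (-4 + 0)) = (2*g)/(q - 4) = (2*g)/(-4 + q) = 2*g/(-4 + q))
b*T(5, C) + 7 = (2*9/(-4 + 5))/2 + 7 = (2*9/1)/2 + 7 = (2*9*1)/2 + 7 = (1/2)*18 + 7 = 9 + 7 = 16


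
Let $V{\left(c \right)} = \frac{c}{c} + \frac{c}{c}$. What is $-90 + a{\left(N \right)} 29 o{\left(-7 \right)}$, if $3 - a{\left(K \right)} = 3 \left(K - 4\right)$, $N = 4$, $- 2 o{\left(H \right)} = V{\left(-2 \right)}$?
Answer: $-177$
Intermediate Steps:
$V{\left(c \right)} = 2$ ($V{\left(c \right)} = 1 + 1 = 2$)
$o{\left(H \right)} = -1$ ($o{\left(H \right)} = \left(- \frac{1}{2}\right) 2 = -1$)
$a{\left(K \right)} = 15 - 3 K$ ($a{\left(K \right)} = 3 - 3 \left(K - 4\right) = 3 - 3 \left(-4 + K\right) = 3 - \left(-12 + 3 K\right) = 15 - 3 K$)
$-90 + a{\left(N \right)} 29 o{\left(-7 \right)} = -90 + \left(15 - 12\right) 29 \left(-1\right) = -90 + 3 \cdot 29 \left(-1\right) = -90 + 87 \left(-1\right) = -90 - 87 = -177$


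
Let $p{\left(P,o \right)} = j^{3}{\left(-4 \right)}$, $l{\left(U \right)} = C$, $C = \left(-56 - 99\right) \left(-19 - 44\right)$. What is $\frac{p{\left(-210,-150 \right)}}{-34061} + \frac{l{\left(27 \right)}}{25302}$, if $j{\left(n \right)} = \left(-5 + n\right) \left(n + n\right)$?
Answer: $- \frac{3037105077}{287270474} \approx -10.572$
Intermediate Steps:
$C = 9765$ ($C = \left(-155\right) \left(-63\right) = 9765$)
$l{\left(U \right)} = 9765$
$j{\left(n \right)} = 2 n \left(-5 + n\right)$ ($j{\left(n \right)} = \left(-5 + n\right) 2 n = 2 n \left(-5 + n\right)$)
$p{\left(P,o \right)} = 373248$ ($p{\left(P,o \right)} = \left(2 \left(-4\right) \left(-5 - 4\right)\right)^{3} = \left(2 \left(-4\right) \left(-9\right)\right)^{3} = 72^{3} = 373248$)
$\frac{p{\left(-210,-150 \right)}}{-34061} + \frac{l{\left(27 \right)}}{25302} = \frac{373248}{-34061} + \frac{9765}{25302} = 373248 \left(- \frac{1}{34061}\right) + 9765 \cdot \frac{1}{25302} = - \frac{373248}{34061} + \frac{3255}{8434} = - \frac{3037105077}{287270474}$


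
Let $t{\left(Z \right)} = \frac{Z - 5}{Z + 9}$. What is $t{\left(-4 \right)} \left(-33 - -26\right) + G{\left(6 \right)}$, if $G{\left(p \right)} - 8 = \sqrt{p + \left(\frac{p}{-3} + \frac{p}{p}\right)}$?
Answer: $\frac{103}{5} + \sqrt{5} \approx 22.836$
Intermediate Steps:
$t{\left(Z \right)} = \frac{-5 + Z}{9 + Z}$
$G{\left(p \right)} = 8 + \sqrt{1 + \frac{2 p}{3}}$ ($G{\left(p \right)} = 8 + \sqrt{p + \left(\frac{p}{-3} + \frac{p}{p}\right)} = 8 + \sqrt{p + \left(p \left(- \frac{1}{3}\right) + 1\right)} = 8 + \sqrt{p - \left(-1 + \frac{p}{3}\right)} = 8 + \sqrt{1 + \frac{2 p}{3}}$)
$t{\left(-4 \right)} \left(-33 - -26\right) + G{\left(6 \right)} = \frac{-5 - 4}{9 - 4} \left(-33 - -26\right) + \left(8 + \frac{\sqrt{9 + 6 \cdot 6}}{3}\right) = \frac{1}{5} \left(-9\right) \left(-33 + 26\right) + \left(8 + \frac{\sqrt{9 + 36}}{3}\right) = \frac{1}{5} \left(-9\right) \left(-7\right) + \left(8 + \frac{\sqrt{45}}{3}\right) = \left(- \frac{9}{5}\right) \left(-7\right) + \left(8 + \frac{3 \sqrt{5}}{3}\right) = \frac{63}{5} + \left(8 + \sqrt{5}\right) = \frac{103}{5} + \sqrt{5}$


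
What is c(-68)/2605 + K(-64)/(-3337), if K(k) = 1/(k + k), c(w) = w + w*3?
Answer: -116178387/1112689280 ≈ -0.10441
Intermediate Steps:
c(w) = 4*w (c(w) = w + 3*w = 4*w)
K(k) = 1/(2*k)
c(-68)/2605 + K(-64)/(-3337) = (4*(-68))/2605 + ((½)/(-64))/(-3337) = -272*1/2605 + ((½)*(-1/64))*(-1/3337) = -272/2605 - 1/128*(-1/3337) = -272/2605 + 1/427136 = -116178387/1112689280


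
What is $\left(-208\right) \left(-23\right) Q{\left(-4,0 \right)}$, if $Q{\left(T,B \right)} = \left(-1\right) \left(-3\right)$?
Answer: $14352$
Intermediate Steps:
$Q{\left(T,B \right)} = 3$
$\left(-208\right) \left(-23\right) Q{\left(-4,0 \right)} = \left(-208\right) \left(-23\right) 3 = 4784 \cdot 3 = 14352$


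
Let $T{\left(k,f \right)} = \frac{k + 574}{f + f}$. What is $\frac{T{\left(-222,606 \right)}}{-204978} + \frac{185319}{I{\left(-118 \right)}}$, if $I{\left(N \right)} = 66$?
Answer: $\frac{1918309057123}{683191674} \approx 2807.9$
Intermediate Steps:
$T{\left(k,f \right)} = \frac{574 + k}{2 f}$
$\frac{T{\left(-222,606 \right)}}{-204978} + \frac{185319}{I{\left(-118 \right)}} = \frac{\frac{1}{2} \cdot \frac{1}{606} \left(574 - 222\right)}{-204978} + \frac{185319}{66} = \frac{1}{2} \cdot \frac{1}{606} \cdot 352 \left(- \frac{1}{204978}\right) + 185319 \cdot \frac{1}{66} = \frac{88}{303} \left(- \frac{1}{204978}\right) + \frac{61773}{22} = - \frac{44}{31054167} + \frac{61773}{22} = \frac{1918309057123}{683191674}$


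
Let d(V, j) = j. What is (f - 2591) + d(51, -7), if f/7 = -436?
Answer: -5650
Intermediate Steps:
f = -3052 (f = 7*(-436) = -3052)
(f - 2591) + d(51, -7) = (-3052 - 2591) - 7 = -5643 - 7 = -5650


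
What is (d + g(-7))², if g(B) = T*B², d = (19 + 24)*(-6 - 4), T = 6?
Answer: 18496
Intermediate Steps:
d = -430 (d = 43*(-10) = -430)
g(B) = 6*B²
(d + g(-7))² = (-430 + 6*(-7)²)² = (-430 + 6*49)² = (-430 + 294)² = (-136)² = 18496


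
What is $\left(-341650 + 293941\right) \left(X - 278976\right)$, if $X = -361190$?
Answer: $30541679694$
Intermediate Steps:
$\left(-341650 + 293941\right) \left(X - 278976\right) = \left(-341650 + 293941\right) \left(-361190 - 278976\right) = \left(-47709\right) \left(-640166\right) = 30541679694$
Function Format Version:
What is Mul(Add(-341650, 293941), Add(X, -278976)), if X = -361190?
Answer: 30541679694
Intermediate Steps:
Mul(Add(-341650, 293941), Add(X, -278976)) = Mul(Add(-341650, 293941), Add(-361190, -278976)) = Mul(-47709, -640166) = 30541679694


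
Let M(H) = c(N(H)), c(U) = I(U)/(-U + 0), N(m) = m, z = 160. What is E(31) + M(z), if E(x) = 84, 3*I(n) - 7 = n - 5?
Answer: 6693/80 ≈ 83.662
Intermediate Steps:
I(n) = ⅔ + n/3 (I(n) = 7/3 + (n - 5)/3 = 7/3 + (-5 + n)/3 = 7/3 + (-5/3 + n/3) = ⅔ + n/3)
c(U) = -(⅔ + U/3)/U (c(U) = (⅔ + U/3)/(-U + 0) = (⅔ + U/3)/((-U)) = (⅔ + U/3)*(-1/U) = -(⅔ + U/3)/U)
M(H) = (-2 - H)/(3*H)
E(31) + M(z) = 84 + (⅓)*(-2 - 1*160)/160 = 84 + (⅓)*(1/160)*(-2 - 160) = 84 + (⅓)*(1/160)*(-162) = 84 - 27/80 = 6693/80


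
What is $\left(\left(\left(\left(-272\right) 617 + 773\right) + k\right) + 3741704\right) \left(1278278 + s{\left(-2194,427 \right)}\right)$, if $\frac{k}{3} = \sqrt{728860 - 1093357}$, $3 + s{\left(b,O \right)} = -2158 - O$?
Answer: $4560149085570 + 3827070 i \sqrt{364497} \approx 4.5601 \cdot 10^{12} + 2.3105 \cdot 10^{9} i$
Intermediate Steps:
$s{\left(b,O \right)} = -2161 - O$ ($s{\left(b,O \right)} = -3 - \left(2158 + O\right) = -2161 - O$)
$k = 3 i \sqrt{364497}$ ($k = 3 \sqrt{728860 - 1093357} = 3 \sqrt{-364497} = 3 i \sqrt{364497} \approx 1811.2 i$)
$\left(\left(\left(\left(-272\right) 617 + 773\right) + k\right) + 3741704\right) \left(1278278 + s{\left(-2194,427 \right)}\right) = \left(\left(\left(\left(-272\right) 617 + 773\right) + 3 i \sqrt{364497}\right) + 3741704\right) \left(1278278 - 2588\right) = \left(\left(\left(-167824 + 773\right) + 3 i \sqrt{364497}\right) + 3741704\right) \left(1278278 - 2588\right) = \left(\left(-167051 + 3 i \sqrt{364497}\right) + 3741704\right) \left(1278278 - 2588\right) = \left(3574653 + 3 i \sqrt{364497}\right) 1275690 = 4560149085570 + 3827070 i \sqrt{364497}$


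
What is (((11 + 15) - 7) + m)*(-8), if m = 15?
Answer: -272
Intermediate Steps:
(((11 + 15) - 7) + m)*(-8) = (((11 + 15) - 7) + 15)*(-8) = ((26 - 7) + 15)*(-8) = (19 + 15)*(-8) = 34*(-8) = -272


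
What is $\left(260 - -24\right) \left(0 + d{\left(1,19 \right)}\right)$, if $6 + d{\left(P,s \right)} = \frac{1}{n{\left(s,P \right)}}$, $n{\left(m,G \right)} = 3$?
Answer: $- \frac{4828}{3} \approx -1609.3$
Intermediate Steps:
$d{\left(P,s \right)} = - \frac{17}{3}$ ($d{\left(P,s \right)} = -6 + \frac{1}{3} = - \frac{17}{3}$)
$\left(260 - -24\right) \left(0 + d{\left(1,19 \right)}\right) = \left(260 - -24\right) \left(0 - \frac{17}{3}\right) = \left(260 + 24\right) \left(- \frac{17}{3}\right) = 284 \left(- \frac{17}{3}\right) = - \frac{4828}{3}$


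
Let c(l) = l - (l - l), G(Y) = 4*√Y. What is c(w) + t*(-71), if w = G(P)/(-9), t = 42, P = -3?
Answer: -2982 - 4*I*√3/9 ≈ -2982.0 - 0.7698*I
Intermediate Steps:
w = -4*I*√3/9 (w = (4*√(-3))/(-9) = (4*(I*√3))*(-⅑) = (4*I*√3)*(-⅑) = -4*I*√3/9 ≈ -0.7698*I)
c(l) = l (c(l) = l - 1*0 = l + 0 = l)
c(w) + t*(-71) = -4*I*√3/9 + 42*(-71) = -4*I*√3/9 - 2982 = -2982 - 4*I*√3/9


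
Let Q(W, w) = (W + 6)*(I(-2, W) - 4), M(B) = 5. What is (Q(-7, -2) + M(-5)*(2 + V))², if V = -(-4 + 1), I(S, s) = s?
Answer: 1296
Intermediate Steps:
V = 3 (V = -1*(-3) = 3)
Q(W, w) = (-4 + W)*(6 + W) (Q(W, w) = (W + 6)*(W - 4) = (6 + W)*(-4 + W) = (-4 + W)*(6 + W))
(Q(-7, -2) + M(-5)*(2 + V))² = ((-24 + (-7)² + 2*(-7)) + 5*(2 + 3))² = ((-24 + 49 - 14) + 5*5)² = (11 + 25)² = 36² = 1296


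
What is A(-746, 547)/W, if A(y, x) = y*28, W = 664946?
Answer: -10444/332473 ≈ -0.031413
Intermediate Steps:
A(y, x) = 28*y
A(-746, 547)/W = (28*(-746))/664946 = -20888*1/664946 = -10444/332473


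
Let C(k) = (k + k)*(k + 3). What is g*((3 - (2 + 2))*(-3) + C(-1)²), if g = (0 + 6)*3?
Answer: 342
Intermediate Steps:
g = 18 (g = 6*3 = 18)
C(k) = 2*k*(3 + k) (C(k) = (2*k)*(3 + k) = 2*k*(3 + k))
g*((3 - (2 + 2))*(-3) + C(-1)²) = 18*((3 - (2 + 2))*(-3) + (2*(-1)*(3 - 1))²) = 18*((3 - 1*4)*(-3) + (2*(-1)*2)²) = 18*((3 - 4)*(-3) + (-4)²) = 18*(-1*(-3) + 16) = 18*(3 + 16) = 18*19 = 342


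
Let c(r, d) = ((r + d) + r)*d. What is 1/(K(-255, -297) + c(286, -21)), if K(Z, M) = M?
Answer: -1/11868 ≈ -8.4260e-5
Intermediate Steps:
c(r, d) = d*(d + 2*r) (c(r, d) = ((d + r) + r)*d = (d + 2*r)*d = d*(d + 2*r))
1/(K(-255, -297) + c(286, -21)) = 1/(-297 - 21*(-21 + 2*286)) = 1/(-297 - 21*(-21 + 572)) = 1/(-297 - 21*551) = 1/(-297 - 11571) = 1/(-11868) = -1/11868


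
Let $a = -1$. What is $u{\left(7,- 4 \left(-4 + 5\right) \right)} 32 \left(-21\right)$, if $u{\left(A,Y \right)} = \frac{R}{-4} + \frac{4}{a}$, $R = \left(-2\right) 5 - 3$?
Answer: $504$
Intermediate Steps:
$R = -13$ ($R = -10 - 3 = -13$)
$u{\left(A,Y \right)} = - \frac{3}{4}$ ($u{\left(A,Y \right)} = - \frac{13}{-4} + \frac{4}{-1} = \left(-13\right) \left(- \frac{1}{4}\right) + 4 \left(-1\right) = \frac{13}{4} - 4 = - \frac{3}{4}$)
$u{\left(7,- 4 \left(-4 + 5\right) \right)} 32 \left(-21\right) = \left(- \frac{3}{4}\right) 32 \left(-21\right) = \left(-24\right) \left(-21\right) = 504$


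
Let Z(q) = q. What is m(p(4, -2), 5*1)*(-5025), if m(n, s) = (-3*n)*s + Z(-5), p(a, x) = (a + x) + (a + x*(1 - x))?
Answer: 25125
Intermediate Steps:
p(a, x) = x + 2*a + x*(1 - x)
m(n, s) = -5 - 3*n*s (m(n, s) = (-3*n)*s - 5 = -3*n*s - 5 = -5 - 3*n*s)
m(p(4, -2), 5*1)*(-5025) = (-5 - 3*(-1*(-2)² + 2*4 + 2*(-2))*5*1)*(-5025) = (-5 - 3*(-1*4 + 8 - 4)*5)*(-5025) = (-5 - 3*(-4 + 8 - 4)*5)*(-5025) = (-5 - 3*0*5)*(-5025) = (-5 + 0)*(-5025) = -5*(-5025) = 25125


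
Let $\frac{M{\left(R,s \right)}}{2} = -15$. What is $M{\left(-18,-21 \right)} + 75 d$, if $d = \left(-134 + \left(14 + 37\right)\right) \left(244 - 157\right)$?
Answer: $-541605$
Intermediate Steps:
$M{\left(R,s \right)} = -30$ ($M{\left(R,s \right)} = 2 \left(-15\right) = -30$)
$d = -7221$ ($d = \left(-134 + 51\right) 87 = \left(-83\right) 87 = -7221$)
$M{\left(-18,-21 \right)} + 75 d = -30 + 75 \left(-7221\right) = -30 - 541575 = -541605$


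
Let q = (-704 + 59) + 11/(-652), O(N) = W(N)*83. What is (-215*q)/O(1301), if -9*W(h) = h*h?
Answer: -813766185/91596795716 ≈ -0.0088842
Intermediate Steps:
W(h) = -h²/9 (W(h) = -h*h/9 = -h²/9)
O(N) = -83*N²/9 (O(N) = -N²/9*83 = -83*N²/9)
q = -420551/652 (q = -645 + 11*(-1/652) = -645 - 11/652 = -420551/652 ≈ -645.02)
(-215*q)/O(1301) = (-215*(-420551/652))/((-83/9*1301²)) = 90418465/(652*((-83/9*1692601))) = 90418465/(652*(-140485883/9)) = (90418465/652)*(-9/140485883) = -813766185/91596795716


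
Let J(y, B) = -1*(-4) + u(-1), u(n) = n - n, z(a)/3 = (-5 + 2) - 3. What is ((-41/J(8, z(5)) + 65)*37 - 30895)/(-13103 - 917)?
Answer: 115477/56080 ≈ 2.0591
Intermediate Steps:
z(a) = -18 (z(a) = 3*((-5 + 2) - 3) = 3*(-3 - 3) = 3*(-6) = -18)
u(n) = 0
J(y, B) = 4 (J(y, B) = -1*(-4) + 0 = 4 + 0 = 4)
((-41/J(8, z(5)) + 65)*37 - 30895)/(-13103 - 917) = ((-41/4 + 65)*37 - 30895)/(-13103 - 917) = ((-41*¼ + 65)*37 - 30895)/(-14020) = ((-41/4 + 65)*37 - 30895)*(-1/14020) = ((219/4)*37 - 30895)*(-1/14020) = (8103/4 - 30895)*(-1/14020) = -115477/4*(-1/14020) = 115477/56080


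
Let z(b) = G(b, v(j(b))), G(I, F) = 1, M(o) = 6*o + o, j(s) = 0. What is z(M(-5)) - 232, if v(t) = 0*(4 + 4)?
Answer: -231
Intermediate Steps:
v(t) = 0 (v(t) = 0*8 = 0)
M(o) = 7*o
z(b) = 1
z(M(-5)) - 232 = 1 - 232 = -231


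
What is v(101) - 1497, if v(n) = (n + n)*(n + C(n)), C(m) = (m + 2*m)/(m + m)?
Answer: 19208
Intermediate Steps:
C(m) = 3/2 (C(m) = (3*m)/((2*m)) = (3*m)*(1/(2*m)) = 3/2)
v(n) = 2*n*(3/2 + n) (v(n) = (n + n)*(n + 3/2) = (2*n)*(3/2 + n) = 2*n*(3/2 + n))
v(101) - 1497 = 101*(3 + 2*101) - 1497 = 101*(3 + 202) - 1497 = 101*205 - 1497 = 20705 - 1497 = 19208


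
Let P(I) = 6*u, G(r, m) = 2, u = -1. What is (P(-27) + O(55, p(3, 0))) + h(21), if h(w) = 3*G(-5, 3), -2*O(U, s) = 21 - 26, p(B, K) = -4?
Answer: 5/2 ≈ 2.5000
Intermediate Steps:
O(U, s) = 5/2 (O(U, s) = -(21 - 26)/2 = -½*(-5) = 5/2)
h(w) = 6 (h(w) = 3*2 = 6)
P(I) = -6 (P(I) = 6*(-1) = -6)
(P(-27) + O(55, p(3, 0))) + h(21) = (-6 + 5/2) + 6 = -7/2 + 6 = 5/2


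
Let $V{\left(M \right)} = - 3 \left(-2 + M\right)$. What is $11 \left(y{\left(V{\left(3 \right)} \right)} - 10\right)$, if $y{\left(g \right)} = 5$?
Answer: $-55$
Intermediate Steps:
$V{\left(M \right)} = 6 - 3 M$
$11 \left(y{\left(V{\left(3 \right)} \right)} - 10\right) = 11 \left(5 - 10\right) = 11 \left(-5\right) = -55$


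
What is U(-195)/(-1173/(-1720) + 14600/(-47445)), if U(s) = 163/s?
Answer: -177355736/79406561 ≈ -2.2335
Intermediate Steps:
U(-195)/(-1173/(-1720) + 14600/(-47445)) = (163/(-195))/(-1173/(-1720) + 14600/(-47445)) = (163*(-1/195))/(-1173*(-1/1720) + 14600*(-1/47445)) = -163/(195*(1173/1720 - 2920/9489)) = -163/(195*6108197/16321080) = -163/195*16321080/6108197 = -177355736/79406561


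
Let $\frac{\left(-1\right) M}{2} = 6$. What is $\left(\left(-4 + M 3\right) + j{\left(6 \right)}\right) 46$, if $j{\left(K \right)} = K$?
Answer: $-1564$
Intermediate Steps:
$M = -12$ ($M = \left(-2\right) 6 = -12$)
$\left(\left(-4 + M 3\right) + j{\left(6 \right)}\right) 46 = \left(\left(-4 - 36\right) + 6\right) 46 = \left(-40 + 6\right) 46 = \left(-34\right) 46 = -1564$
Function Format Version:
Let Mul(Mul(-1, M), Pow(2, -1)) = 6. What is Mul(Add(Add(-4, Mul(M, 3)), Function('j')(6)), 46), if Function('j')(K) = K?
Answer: -1564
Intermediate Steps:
M = -12 (M = Mul(-2, 6) = -12)
Mul(Add(Add(-4, Mul(M, 3)), Function('j')(6)), 46) = Mul(Add(Add(-4, Mul(-12, 3)), 6), 46) = Mul(Add(Add(-4, -36), 6), 46) = Mul(Add(-40, 6), 46) = Mul(-34, 46) = -1564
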